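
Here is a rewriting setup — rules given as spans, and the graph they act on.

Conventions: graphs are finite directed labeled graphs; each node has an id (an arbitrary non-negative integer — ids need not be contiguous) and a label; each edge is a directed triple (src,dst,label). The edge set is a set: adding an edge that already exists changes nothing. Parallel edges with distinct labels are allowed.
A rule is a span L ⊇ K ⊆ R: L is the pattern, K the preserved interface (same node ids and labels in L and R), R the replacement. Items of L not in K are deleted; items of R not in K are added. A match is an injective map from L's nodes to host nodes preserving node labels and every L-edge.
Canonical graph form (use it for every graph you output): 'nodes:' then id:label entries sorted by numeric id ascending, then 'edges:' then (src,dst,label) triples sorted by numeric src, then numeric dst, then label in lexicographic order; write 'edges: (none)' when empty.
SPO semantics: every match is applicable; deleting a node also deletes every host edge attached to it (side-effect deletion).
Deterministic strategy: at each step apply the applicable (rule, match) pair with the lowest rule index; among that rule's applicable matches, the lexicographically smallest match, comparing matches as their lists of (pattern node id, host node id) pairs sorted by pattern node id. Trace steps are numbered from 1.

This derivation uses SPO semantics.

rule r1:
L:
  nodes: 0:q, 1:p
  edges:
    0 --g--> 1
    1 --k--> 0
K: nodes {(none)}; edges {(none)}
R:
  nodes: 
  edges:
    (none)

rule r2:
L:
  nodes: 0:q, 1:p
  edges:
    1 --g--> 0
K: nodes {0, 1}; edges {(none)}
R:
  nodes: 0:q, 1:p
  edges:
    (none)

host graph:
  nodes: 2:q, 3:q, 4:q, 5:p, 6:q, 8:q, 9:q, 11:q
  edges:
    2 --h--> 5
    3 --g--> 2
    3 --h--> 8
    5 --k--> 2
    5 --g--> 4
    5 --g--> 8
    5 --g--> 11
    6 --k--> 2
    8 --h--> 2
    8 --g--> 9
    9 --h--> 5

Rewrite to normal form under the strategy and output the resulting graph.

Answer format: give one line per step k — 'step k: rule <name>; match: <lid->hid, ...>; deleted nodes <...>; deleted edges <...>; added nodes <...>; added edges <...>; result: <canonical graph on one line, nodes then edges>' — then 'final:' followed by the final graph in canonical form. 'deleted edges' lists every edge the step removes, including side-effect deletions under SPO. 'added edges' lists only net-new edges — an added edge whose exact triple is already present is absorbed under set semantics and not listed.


step 1: rule r2; match: 0->4, 1->5; deleted nodes (none); deleted edges (5,4,g); added nodes (none); added edges (none); result: nodes: 2:q, 3:q, 4:q, 5:p, 6:q, 8:q, 9:q, 11:q edges: (2,5,h); (3,2,g); (3,8,h); (5,2,k); (5,8,g); (5,11,g); (6,2,k); (8,2,h); (8,9,g); (9,5,h)
step 2: rule r2; match: 0->8, 1->5; deleted nodes (none); deleted edges (5,8,g); added nodes (none); added edges (none); result: nodes: 2:q, 3:q, 4:q, 5:p, 6:q, 8:q, 9:q, 11:q edges: (2,5,h); (3,2,g); (3,8,h); (5,2,k); (5,11,g); (6,2,k); (8,2,h); (8,9,g); (9,5,h)
step 3: rule r2; match: 0->11, 1->5; deleted nodes (none); deleted edges (5,11,g); added nodes (none); added edges (none); result: nodes: 2:q, 3:q, 4:q, 5:p, 6:q, 8:q, 9:q, 11:q edges: (2,5,h); (3,2,g); (3,8,h); (5,2,k); (6,2,k); (8,2,h); (8,9,g); (9,5,h)
final:
nodes: 2:q, 3:q, 4:q, 5:p, 6:q, 8:q, 9:q, 11:q
edges: (2,5,h); (3,2,g); (3,8,h); (5,2,k); (6,2,k); (8,2,h); (8,9,g); (9,5,h)


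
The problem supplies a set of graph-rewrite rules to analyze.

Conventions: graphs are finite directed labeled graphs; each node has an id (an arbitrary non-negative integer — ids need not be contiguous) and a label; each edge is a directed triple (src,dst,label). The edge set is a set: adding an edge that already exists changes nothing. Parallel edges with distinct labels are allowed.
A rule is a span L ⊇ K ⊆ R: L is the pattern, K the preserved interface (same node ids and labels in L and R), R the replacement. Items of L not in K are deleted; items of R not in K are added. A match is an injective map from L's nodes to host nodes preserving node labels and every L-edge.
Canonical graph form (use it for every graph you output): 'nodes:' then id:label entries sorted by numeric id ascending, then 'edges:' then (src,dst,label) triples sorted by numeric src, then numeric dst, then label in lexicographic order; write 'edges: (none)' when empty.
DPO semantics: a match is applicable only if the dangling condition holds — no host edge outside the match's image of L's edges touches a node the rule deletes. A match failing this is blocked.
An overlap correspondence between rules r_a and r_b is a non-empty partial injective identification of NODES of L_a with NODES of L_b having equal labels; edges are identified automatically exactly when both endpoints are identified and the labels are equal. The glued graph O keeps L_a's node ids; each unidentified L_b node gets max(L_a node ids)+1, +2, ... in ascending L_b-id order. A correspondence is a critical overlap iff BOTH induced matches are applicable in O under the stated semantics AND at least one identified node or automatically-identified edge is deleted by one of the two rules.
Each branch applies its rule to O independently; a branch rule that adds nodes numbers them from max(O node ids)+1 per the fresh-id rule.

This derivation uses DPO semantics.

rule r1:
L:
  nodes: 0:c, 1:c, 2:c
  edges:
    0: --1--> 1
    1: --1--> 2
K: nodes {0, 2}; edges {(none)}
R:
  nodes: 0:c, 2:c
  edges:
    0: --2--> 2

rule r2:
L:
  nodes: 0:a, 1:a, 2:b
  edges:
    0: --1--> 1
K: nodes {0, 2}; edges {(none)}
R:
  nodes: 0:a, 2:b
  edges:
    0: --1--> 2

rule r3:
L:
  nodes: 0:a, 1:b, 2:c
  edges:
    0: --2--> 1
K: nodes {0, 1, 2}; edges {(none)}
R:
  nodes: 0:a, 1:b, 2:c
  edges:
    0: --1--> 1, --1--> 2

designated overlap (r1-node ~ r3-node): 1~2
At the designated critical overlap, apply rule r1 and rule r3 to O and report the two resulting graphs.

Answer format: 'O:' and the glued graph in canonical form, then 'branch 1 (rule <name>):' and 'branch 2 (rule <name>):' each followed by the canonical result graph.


O:
nodes: 0:c, 1:c, 2:c, 3:a, 4:b
edges: (0,1,1); (1,2,1); (3,4,2)
branch 1 (rule r1):
nodes: 0:c, 2:c, 3:a, 4:b
edges: (0,2,2); (3,4,2)
branch 2 (rule r3):
nodes: 0:c, 1:c, 2:c, 3:a, 4:b
edges: (0,1,1); (1,2,1); (3,1,1); (3,4,1)


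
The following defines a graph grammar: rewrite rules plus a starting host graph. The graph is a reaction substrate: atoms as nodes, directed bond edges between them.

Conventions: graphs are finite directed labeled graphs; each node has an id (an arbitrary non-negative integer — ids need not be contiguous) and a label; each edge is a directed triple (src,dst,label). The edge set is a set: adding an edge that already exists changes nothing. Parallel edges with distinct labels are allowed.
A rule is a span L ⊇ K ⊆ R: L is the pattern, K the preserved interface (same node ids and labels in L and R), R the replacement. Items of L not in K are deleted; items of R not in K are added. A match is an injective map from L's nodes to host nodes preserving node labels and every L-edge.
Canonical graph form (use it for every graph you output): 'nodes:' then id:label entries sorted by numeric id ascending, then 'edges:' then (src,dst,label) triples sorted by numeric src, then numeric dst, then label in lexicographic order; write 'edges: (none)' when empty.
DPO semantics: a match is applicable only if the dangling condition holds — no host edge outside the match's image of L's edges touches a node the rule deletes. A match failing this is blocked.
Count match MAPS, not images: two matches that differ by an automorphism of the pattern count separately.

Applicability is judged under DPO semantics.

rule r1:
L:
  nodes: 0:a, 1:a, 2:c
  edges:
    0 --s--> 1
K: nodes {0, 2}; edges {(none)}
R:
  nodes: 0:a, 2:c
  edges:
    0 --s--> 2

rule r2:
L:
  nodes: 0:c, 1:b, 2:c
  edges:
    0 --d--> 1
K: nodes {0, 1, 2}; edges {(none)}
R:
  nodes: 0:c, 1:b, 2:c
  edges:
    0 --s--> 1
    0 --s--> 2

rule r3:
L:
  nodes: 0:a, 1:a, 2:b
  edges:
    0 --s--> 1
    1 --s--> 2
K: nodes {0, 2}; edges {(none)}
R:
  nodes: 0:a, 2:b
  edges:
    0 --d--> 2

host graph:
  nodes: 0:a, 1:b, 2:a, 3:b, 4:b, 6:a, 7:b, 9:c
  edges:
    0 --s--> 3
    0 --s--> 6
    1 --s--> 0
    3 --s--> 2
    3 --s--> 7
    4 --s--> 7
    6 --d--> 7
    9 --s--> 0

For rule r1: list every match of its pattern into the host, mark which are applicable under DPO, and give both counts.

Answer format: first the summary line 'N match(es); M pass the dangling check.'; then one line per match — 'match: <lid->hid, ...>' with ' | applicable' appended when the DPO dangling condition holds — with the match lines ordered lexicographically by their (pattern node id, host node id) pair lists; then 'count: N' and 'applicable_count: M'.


1 match(es); 0 pass the dangling check.
match: 0->0, 1->6, 2->9
count: 1
applicable_count: 0


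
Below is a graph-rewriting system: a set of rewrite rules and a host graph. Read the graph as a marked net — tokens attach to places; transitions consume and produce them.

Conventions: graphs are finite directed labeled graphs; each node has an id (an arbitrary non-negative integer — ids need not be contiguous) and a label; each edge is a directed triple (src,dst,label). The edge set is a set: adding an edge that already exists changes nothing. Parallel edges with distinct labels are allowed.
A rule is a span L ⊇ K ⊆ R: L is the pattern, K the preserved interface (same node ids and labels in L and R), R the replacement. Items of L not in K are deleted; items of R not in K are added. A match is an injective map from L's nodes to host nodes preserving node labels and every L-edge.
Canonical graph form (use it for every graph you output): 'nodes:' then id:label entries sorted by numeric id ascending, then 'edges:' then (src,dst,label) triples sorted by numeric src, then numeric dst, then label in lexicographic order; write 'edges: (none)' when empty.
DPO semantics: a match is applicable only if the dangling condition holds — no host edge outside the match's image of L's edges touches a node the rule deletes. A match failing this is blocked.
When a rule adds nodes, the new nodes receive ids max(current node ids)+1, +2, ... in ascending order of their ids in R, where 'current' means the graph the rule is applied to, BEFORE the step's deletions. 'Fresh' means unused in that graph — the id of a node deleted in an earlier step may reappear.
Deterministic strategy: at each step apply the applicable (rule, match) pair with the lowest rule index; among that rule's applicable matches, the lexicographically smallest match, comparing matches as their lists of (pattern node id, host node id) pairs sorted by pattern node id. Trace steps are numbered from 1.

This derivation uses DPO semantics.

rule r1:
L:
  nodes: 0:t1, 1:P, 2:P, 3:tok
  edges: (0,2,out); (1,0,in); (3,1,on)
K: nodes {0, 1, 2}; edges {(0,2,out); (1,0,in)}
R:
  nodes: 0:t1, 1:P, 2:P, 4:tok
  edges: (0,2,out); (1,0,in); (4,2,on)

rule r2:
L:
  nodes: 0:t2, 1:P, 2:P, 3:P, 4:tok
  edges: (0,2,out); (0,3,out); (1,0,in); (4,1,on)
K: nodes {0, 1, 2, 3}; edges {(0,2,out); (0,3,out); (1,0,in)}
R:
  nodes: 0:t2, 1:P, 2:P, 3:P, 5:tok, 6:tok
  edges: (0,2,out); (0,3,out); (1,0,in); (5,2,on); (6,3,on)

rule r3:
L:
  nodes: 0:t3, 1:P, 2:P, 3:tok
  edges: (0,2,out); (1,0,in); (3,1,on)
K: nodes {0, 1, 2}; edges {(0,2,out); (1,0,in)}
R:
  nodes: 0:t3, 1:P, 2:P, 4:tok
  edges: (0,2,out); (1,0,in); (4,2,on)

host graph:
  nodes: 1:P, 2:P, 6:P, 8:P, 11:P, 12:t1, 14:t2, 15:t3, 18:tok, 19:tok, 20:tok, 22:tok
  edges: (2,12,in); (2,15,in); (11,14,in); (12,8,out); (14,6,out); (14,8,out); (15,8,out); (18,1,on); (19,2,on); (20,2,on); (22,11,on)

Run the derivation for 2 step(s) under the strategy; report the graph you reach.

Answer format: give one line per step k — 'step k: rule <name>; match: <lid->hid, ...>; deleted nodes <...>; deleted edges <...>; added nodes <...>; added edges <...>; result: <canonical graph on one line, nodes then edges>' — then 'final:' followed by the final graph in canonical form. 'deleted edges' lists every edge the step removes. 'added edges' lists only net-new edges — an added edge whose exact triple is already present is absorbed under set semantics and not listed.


step 1: rule r1; match: 0->12, 1->2, 2->8, 3->19; deleted nodes 19; deleted edges (19,2,on); added nodes 23; added edges (23,8,on); result: nodes: 1:P, 2:P, 6:P, 8:P, 11:P, 12:t1, 14:t2, 15:t3, 18:tok, 20:tok, 22:tok, 23:tok edges: (2,12,in); (2,15,in); (11,14,in); (12,8,out); (14,6,out); (14,8,out); (15,8,out); (18,1,on); (20,2,on); (22,11,on); (23,8,on)
step 2: rule r1; match: 0->12, 1->2, 2->8, 3->20; deleted nodes 20; deleted edges (20,2,on); added nodes 24; added edges (24,8,on); result: nodes: 1:P, 2:P, 6:P, 8:P, 11:P, 12:t1, 14:t2, 15:t3, 18:tok, 22:tok, 23:tok, 24:tok edges: (2,12,in); (2,15,in); (11,14,in); (12,8,out); (14,6,out); (14,8,out); (15,8,out); (18,1,on); (22,11,on); (23,8,on); (24,8,on)
final:
nodes: 1:P, 2:P, 6:P, 8:P, 11:P, 12:t1, 14:t2, 15:t3, 18:tok, 22:tok, 23:tok, 24:tok
edges: (2,12,in); (2,15,in); (11,14,in); (12,8,out); (14,6,out); (14,8,out); (15,8,out); (18,1,on); (22,11,on); (23,8,on); (24,8,on)


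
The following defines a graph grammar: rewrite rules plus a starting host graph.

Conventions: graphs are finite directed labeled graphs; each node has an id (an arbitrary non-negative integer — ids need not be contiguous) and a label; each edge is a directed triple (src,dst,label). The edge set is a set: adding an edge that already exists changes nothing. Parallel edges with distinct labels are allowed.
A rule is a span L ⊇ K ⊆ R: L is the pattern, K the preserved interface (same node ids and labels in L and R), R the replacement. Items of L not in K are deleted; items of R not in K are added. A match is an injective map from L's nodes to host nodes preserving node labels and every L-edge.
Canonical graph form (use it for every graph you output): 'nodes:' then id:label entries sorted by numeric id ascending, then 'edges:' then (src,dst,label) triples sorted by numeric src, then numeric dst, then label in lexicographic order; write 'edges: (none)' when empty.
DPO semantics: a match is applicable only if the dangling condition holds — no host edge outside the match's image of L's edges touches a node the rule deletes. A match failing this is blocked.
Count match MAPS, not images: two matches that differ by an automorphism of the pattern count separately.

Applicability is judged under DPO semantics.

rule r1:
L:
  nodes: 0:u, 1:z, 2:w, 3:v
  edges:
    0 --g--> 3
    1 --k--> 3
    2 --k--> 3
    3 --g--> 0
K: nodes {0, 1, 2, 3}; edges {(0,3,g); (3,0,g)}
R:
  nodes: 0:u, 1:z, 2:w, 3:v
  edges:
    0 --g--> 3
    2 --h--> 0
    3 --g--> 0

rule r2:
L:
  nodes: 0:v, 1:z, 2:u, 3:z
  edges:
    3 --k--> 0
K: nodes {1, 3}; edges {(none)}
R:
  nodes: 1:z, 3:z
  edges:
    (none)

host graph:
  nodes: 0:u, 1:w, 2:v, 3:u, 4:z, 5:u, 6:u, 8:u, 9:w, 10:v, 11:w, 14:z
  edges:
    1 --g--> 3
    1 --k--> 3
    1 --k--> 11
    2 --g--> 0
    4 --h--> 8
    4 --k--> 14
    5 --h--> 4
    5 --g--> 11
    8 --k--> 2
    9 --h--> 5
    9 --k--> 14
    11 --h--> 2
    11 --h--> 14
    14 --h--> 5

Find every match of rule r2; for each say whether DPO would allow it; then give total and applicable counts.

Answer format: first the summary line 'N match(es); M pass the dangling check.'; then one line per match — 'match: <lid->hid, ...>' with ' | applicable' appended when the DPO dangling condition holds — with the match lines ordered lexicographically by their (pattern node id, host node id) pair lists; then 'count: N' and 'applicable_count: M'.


0 match(es); 0 pass the dangling check.
count: 0
applicable_count: 0


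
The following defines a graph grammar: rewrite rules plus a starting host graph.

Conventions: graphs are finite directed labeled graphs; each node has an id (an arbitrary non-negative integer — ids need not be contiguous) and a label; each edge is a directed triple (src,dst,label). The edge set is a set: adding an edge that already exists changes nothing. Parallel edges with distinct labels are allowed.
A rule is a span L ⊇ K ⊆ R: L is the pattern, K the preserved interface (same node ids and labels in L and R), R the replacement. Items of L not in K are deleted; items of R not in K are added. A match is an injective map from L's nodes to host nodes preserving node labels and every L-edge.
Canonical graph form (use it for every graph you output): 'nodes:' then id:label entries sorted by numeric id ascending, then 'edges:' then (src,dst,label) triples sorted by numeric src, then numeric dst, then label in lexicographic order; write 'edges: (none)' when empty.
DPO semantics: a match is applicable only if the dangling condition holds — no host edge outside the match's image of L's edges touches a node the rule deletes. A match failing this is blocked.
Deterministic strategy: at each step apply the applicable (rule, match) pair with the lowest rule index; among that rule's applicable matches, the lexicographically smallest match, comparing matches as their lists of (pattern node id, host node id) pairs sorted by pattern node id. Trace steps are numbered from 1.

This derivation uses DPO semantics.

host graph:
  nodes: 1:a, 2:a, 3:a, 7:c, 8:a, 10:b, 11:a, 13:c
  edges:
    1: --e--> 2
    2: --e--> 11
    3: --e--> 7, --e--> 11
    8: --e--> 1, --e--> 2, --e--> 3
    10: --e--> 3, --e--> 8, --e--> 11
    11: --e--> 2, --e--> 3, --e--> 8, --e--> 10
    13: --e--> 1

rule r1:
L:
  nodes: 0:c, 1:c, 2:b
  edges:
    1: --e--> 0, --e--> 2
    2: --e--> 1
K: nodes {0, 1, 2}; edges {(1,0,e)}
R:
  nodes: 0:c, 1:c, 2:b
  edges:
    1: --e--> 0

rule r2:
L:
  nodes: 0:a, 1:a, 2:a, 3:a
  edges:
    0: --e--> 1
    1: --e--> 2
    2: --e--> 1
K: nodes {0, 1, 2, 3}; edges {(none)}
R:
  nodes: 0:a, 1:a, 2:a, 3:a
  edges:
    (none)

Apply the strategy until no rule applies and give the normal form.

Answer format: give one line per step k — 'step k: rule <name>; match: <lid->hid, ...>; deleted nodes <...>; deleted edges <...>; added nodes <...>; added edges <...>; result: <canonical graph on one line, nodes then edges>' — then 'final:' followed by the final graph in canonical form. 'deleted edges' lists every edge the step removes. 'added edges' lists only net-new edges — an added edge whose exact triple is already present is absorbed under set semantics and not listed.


step 1: rule r2; match: 0->1, 1->2, 2->11, 3->3; deleted nodes (none); deleted edges (1,2,e); (2,11,e); (11,2,e); added nodes (none); added edges (none); result: nodes: 1:a, 2:a, 3:a, 7:c, 8:a, 10:b, 11:a, 13:c edges: (3,7,e); (3,11,e); (8,1,e); (8,2,e); (8,3,e); (10,3,e); (10,8,e); (10,11,e); (11,3,e); (11,8,e); (11,10,e); (13,1,e)
step 2: rule r2; match: 0->8, 1->3, 2->11, 3->1; deleted nodes (none); deleted edges (3,11,e); (8,3,e); (11,3,e); added nodes (none); added edges (none); result: nodes: 1:a, 2:a, 3:a, 7:c, 8:a, 10:b, 11:a, 13:c edges: (3,7,e); (8,1,e); (8,2,e); (10,3,e); (10,8,e); (10,11,e); (11,8,e); (11,10,e); (13,1,e)
final:
nodes: 1:a, 2:a, 3:a, 7:c, 8:a, 10:b, 11:a, 13:c
edges: (3,7,e); (8,1,e); (8,2,e); (10,3,e); (10,8,e); (10,11,e); (11,8,e); (11,10,e); (13,1,e)


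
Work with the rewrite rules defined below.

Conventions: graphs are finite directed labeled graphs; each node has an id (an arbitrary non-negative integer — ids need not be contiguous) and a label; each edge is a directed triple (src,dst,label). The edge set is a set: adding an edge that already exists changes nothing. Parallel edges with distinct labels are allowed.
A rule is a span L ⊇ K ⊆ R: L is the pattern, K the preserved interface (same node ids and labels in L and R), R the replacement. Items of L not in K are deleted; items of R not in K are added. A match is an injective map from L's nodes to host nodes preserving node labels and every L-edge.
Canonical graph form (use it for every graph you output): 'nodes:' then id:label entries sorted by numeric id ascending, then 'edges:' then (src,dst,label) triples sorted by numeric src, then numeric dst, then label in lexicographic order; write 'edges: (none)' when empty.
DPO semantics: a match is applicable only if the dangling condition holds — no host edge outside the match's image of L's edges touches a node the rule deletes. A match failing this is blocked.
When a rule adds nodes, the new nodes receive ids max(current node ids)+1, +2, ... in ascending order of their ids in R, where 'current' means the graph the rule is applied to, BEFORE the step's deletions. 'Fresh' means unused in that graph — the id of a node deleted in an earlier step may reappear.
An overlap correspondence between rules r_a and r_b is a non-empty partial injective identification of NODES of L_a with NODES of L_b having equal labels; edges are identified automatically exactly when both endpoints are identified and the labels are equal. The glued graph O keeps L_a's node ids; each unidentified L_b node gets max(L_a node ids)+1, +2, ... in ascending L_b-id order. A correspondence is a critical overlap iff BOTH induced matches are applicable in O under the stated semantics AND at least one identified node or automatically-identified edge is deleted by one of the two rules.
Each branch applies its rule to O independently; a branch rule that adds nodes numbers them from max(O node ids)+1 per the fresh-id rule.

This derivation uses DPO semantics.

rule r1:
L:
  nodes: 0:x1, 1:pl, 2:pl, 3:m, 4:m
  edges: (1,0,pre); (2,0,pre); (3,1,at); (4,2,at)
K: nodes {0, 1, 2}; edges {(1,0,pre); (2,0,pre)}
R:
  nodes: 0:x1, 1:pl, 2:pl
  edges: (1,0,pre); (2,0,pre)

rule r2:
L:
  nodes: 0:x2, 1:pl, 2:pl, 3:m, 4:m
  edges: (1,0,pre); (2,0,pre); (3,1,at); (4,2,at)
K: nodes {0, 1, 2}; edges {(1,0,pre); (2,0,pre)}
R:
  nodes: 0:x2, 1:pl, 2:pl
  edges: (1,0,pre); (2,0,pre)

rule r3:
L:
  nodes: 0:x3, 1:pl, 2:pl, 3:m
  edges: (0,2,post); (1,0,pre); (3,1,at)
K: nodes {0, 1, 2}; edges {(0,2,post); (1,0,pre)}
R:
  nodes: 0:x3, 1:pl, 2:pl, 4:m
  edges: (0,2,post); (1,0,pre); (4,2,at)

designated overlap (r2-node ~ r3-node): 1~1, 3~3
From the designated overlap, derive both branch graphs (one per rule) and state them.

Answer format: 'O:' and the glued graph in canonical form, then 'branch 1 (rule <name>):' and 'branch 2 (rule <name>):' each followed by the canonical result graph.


O:
nodes: 0:x2, 1:pl, 2:pl, 3:m, 4:m, 5:x3, 6:pl
edges: (1,0,pre); (1,5,pre); (2,0,pre); (3,1,at); (4,2,at); (5,6,post)
branch 1 (rule r2):
nodes: 0:x2, 1:pl, 2:pl, 5:x3, 6:pl
edges: (1,0,pre); (1,5,pre); (2,0,pre); (5,6,post)
branch 2 (rule r3):
nodes: 0:x2, 1:pl, 2:pl, 4:m, 5:x3, 6:pl, 7:m
edges: (1,0,pre); (1,5,pre); (2,0,pre); (4,2,at); (5,6,post); (7,6,at)


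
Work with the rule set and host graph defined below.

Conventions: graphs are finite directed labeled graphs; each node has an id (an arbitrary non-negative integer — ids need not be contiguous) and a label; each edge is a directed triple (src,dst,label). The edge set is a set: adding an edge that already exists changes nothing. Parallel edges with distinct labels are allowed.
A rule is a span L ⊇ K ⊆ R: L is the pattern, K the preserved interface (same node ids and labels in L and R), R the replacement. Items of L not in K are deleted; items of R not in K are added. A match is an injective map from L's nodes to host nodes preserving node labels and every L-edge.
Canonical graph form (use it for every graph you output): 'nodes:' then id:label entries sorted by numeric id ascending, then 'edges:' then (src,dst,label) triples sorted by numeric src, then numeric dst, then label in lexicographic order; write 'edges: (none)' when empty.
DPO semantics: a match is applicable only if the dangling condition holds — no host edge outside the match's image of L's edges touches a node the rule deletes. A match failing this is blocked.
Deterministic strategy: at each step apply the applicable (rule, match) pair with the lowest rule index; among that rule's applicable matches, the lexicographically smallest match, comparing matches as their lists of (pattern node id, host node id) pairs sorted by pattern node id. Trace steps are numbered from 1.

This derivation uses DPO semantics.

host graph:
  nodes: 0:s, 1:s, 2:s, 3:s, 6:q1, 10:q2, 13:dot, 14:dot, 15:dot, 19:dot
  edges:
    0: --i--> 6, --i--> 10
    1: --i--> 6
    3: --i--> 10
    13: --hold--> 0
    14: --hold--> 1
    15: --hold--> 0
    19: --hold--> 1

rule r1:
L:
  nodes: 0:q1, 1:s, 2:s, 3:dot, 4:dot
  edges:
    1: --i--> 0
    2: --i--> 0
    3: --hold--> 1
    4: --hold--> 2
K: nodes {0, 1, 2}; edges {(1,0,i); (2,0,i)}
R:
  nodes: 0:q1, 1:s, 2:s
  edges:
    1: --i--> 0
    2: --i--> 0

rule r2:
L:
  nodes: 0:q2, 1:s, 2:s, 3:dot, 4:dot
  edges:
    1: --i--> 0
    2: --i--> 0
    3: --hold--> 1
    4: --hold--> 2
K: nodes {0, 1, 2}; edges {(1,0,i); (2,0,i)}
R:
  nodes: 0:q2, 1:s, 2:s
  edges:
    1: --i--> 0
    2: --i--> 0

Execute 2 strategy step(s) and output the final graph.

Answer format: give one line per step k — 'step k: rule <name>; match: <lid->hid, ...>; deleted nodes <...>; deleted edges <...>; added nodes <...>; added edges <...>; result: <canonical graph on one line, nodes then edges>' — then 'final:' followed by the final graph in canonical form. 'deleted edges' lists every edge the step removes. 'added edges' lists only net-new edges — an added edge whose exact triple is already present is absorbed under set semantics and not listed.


step 1: rule r1; match: 0->6, 1->0, 2->1, 3->13, 4->14; deleted nodes 13, 14; deleted edges (13,0,hold); (14,1,hold); added nodes (none); added edges (none); result: nodes: 0:s, 1:s, 2:s, 3:s, 6:q1, 10:q2, 15:dot, 19:dot edges: (0,6,i); (0,10,i); (1,6,i); (3,10,i); (15,0,hold); (19,1,hold)
step 2: rule r1; match: 0->6, 1->0, 2->1, 3->15, 4->19; deleted nodes 15, 19; deleted edges (15,0,hold); (19,1,hold); added nodes (none); added edges (none); result: nodes: 0:s, 1:s, 2:s, 3:s, 6:q1, 10:q2 edges: (0,6,i); (0,10,i); (1,6,i); (3,10,i)
final:
nodes: 0:s, 1:s, 2:s, 3:s, 6:q1, 10:q2
edges: (0,6,i); (0,10,i); (1,6,i); (3,10,i)


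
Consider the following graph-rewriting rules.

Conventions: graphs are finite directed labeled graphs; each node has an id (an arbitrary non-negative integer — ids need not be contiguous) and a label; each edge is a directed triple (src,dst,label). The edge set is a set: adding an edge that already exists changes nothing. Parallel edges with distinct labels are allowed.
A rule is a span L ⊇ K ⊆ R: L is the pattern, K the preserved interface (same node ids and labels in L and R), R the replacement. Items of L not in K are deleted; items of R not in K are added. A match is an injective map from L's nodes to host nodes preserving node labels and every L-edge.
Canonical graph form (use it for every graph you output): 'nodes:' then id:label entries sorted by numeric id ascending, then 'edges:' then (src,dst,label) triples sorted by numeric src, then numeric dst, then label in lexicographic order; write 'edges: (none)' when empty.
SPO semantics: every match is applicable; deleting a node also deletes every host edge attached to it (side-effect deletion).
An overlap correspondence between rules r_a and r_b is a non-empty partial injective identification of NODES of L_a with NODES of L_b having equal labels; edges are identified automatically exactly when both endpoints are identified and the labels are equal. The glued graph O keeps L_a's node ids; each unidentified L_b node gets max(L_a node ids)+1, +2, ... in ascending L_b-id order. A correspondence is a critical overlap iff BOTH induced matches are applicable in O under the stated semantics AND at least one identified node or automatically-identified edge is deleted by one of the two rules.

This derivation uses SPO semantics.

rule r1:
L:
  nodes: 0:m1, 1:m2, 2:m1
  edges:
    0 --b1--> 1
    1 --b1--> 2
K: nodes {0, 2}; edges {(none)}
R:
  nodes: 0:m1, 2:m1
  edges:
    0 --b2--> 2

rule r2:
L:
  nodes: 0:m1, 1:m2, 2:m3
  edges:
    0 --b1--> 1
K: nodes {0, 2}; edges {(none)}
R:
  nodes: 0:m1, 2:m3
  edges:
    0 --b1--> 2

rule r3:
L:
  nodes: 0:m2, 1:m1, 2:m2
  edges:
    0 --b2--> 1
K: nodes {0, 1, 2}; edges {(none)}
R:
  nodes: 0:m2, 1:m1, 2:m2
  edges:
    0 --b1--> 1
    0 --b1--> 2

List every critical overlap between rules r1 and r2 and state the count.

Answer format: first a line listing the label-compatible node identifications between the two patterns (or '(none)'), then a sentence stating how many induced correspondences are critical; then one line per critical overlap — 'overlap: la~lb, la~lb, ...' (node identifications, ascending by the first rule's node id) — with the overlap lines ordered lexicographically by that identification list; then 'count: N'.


label-compatible node identifications between L(r1) and L(r2): 0~0, 1~1, 2~0
3 of the induced correspondences are critical overlaps of r1 and r2.
overlap: 0~0, 1~1
overlap: 1~1
overlap: 1~1, 2~0
count: 3


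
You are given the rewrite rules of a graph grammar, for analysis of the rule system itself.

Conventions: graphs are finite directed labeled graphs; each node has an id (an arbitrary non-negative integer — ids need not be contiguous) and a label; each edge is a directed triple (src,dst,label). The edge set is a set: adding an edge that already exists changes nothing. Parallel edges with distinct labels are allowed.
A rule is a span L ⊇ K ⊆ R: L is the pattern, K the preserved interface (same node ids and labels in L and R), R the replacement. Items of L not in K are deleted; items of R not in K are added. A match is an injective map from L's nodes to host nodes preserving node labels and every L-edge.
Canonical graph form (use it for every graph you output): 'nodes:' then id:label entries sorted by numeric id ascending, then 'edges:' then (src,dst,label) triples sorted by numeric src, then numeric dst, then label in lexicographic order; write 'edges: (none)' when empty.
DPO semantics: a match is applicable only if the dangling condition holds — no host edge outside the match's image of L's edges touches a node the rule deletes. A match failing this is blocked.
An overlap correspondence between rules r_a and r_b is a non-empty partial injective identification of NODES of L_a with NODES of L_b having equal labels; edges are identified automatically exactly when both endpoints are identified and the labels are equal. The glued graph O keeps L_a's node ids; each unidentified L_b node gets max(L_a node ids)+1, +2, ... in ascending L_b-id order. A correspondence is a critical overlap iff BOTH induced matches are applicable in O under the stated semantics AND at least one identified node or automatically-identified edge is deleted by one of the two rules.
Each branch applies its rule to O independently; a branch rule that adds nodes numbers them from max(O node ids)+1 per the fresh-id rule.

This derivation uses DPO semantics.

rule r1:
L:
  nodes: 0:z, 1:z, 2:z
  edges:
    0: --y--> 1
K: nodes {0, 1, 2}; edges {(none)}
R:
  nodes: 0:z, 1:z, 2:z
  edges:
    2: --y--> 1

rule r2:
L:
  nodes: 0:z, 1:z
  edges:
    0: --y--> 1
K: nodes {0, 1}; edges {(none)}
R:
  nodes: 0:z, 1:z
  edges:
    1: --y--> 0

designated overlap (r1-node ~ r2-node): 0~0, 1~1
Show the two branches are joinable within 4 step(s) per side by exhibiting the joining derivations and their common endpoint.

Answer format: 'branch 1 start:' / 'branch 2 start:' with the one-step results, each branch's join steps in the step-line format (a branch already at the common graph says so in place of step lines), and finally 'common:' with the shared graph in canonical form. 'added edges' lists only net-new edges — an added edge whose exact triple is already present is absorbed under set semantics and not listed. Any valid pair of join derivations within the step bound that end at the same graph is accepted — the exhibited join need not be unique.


branch 1 start:
nodes: 0:z, 1:z, 2:z
edges: (2,1,y)
branch 2 start:
nodes: 0:z, 1:z, 2:z
edges: (1,0,y)
branch 1 step 1: rule r1; match: 0->2, 1->1, 2->0; deleted nodes (none); deleted edges (2,1,y); added nodes (none); added edges (0,1,y); result: nodes: 0:z, 1:z, 2:z edges: (0,1,y)
branch 2 step 1: rule r2; match: 0->1, 1->0; deleted nodes (none); deleted edges (1,0,y); added nodes (none); added edges (0,1,y); result: nodes: 0:z, 1:z, 2:z edges: (0,1,y)
common:
nodes: 0:z, 1:z, 2:z
edges: (0,1,y)


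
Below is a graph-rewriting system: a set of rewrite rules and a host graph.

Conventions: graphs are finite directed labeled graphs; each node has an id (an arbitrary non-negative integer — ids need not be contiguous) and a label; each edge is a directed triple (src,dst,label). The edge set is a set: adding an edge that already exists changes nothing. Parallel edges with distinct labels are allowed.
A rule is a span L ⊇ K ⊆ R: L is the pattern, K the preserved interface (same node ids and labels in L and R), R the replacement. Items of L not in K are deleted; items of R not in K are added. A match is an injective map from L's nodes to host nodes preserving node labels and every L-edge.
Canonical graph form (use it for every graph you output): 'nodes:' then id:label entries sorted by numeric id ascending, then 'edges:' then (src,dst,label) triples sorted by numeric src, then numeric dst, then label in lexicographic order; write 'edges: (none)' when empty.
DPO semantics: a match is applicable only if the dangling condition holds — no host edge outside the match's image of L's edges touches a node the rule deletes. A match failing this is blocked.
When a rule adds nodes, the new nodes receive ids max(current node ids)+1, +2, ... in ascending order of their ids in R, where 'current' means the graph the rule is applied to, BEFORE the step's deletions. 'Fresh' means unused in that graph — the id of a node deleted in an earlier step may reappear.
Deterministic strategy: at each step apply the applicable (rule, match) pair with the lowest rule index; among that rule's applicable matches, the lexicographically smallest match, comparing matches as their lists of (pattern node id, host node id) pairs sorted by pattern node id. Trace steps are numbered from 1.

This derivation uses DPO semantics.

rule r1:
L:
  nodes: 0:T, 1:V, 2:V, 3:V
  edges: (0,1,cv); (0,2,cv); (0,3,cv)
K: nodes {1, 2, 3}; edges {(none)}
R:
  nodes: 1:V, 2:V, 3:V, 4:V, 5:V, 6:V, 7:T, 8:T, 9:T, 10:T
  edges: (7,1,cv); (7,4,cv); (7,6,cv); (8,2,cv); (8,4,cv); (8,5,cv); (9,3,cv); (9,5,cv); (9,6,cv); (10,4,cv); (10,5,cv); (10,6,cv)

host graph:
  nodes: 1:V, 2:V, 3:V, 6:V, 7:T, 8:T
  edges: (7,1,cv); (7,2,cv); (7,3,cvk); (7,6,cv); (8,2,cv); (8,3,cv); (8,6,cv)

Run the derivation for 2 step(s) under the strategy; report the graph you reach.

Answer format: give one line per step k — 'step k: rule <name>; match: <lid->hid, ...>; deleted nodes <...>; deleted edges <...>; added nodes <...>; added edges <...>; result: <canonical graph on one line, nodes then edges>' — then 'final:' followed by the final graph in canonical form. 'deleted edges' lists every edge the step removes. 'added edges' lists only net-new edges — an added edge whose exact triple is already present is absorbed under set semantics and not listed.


step 1: rule r1; match: 0->8, 1->2, 2->3, 3->6; deleted nodes 8; deleted edges (8,2,cv); (8,3,cv); (8,6,cv); added nodes 9, 10, 11, 12, 13, 14, 15; added edges (12,2,cv); (12,9,cv); (12,11,cv); (13,3,cv); (13,9,cv); (13,10,cv); (14,6,cv); (14,10,cv); (14,11,cv); (15,9,cv); (15,10,cv); (15,11,cv); result: nodes: 1:V, 2:V, 3:V, 6:V, 7:T, 9:V, 10:V, 11:V, 12:T, 13:T, 14:T, 15:T edges: (7,1,cv); (7,2,cv); (7,3,cvk); (7,6,cv); (12,2,cv); (12,9,cv); (12,11,cv); (13,3,cv); (13,9,cv); (13,10,cv); (14,6,cv); (14,10,cv); (14,11,cv); (15,9,cv); (15,10,cv); (15,11,cv)
step 2: rule r1; match: 0->12, 1->2, 2->9, 3->11; deleted nodes 12; deleted edges (12,2,cv); (12,9,cv); (12,11,cv); added nodes 16, 17, 18, 19, 20, 21, 22; added edges (19,2,cv); (19,16,cv); (19,18,cv); (20,9,cv); (20,16,cv); (20,17,cv); (21,11,cv); (21,17,cv); (21,18,cv); (22,16,cv); (22,17,cv); (22,18,cv); result: nodes: 1:V, 2:V, 3:V, 6:V, 7:T, 9:V, 10:V, 11:V, 13:T, 14:T, 15:T, 16:V, 17:V, 18:V, 19:T, 20:T, 21:T, 22:T edges: (7,1,cv); (7,2,cv); (7,3,cvk); (7,6,cv); (13,3,cv); (13,9,cv); (13,10,cv); (14,6,cv); (14,10,cv); (14,11,cv); (15,9,cv); (15,10,cv); (15,11,cv); (19,2,cv); (19,16,cv); (19,18,cv); (20,9,cv); (20,16,cv); (20,17,cv); (21,11,cv); (21,17,cv); (21,18,cv); (22,16,cv); (22,17,cv); (22,18,cv)
final:
nodes: 1:V, 2:V, 3:V, 6:V, 7:T, 9:V, 10:V, 11:V, 13:T, 14:T, 15:T, 16:V, 17:V, 18:V, 19:T, 20:T, 21:T, 22:T
edges: (7,1,cv); (7,2,cv); (7,3,cvk); (7,6,cv); (13,3,cv); (13,9,cv); (13,10,cv); (14,6,cv); (14,10,cv); (14,11,cv); (15,9,cv); (15,10,cv); (15,11,cv); (19,2,cv); (19,16,cv); (19,18,cv); (20,9,cv); (20,16,cv); (20,17,cv); (21,11,cv); (21,17,cv); (21,18,cv); (22,16,cv); (22,17,cv); (22,18,cv)


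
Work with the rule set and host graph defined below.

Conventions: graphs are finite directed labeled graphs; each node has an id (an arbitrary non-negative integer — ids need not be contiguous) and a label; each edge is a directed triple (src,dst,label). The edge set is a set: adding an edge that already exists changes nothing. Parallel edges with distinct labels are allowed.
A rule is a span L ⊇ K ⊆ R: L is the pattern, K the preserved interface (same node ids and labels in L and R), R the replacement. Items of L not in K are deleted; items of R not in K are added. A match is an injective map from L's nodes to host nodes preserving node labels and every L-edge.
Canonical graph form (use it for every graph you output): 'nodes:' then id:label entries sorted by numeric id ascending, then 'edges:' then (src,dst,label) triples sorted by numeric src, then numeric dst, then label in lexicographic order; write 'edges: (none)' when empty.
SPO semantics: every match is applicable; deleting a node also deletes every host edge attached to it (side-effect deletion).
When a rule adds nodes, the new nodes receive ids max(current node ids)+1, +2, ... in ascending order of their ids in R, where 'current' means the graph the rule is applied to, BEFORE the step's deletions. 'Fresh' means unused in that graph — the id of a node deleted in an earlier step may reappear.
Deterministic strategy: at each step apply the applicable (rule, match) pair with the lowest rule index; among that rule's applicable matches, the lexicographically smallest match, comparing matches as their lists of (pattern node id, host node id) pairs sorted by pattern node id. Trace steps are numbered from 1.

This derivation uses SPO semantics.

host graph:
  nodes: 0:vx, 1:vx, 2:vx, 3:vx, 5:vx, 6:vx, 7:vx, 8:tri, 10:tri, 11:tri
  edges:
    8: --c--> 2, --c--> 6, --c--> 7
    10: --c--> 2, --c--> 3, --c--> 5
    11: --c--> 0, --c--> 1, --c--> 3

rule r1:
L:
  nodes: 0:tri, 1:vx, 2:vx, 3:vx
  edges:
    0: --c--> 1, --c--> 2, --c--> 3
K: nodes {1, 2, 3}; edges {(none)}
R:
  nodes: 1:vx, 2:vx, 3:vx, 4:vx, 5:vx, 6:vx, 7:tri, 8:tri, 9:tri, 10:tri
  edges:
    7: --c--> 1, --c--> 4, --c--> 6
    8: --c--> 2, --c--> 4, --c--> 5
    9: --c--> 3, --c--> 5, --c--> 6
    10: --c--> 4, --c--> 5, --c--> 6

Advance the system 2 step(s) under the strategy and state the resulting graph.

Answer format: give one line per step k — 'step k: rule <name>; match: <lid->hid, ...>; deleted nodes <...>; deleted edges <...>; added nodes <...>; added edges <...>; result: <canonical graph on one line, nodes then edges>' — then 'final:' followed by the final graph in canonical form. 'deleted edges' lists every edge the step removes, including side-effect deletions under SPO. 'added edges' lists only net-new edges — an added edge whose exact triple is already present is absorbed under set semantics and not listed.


step 1: rule r1; match: 0->8, 1->2, 2->6, 3->7; deleted nodes 8; deleted edges (8,2,c); (8,6,c); (8,7,c); added nodes 12, 13, 14, 15, 16, 17, 18; added edges (15,2,c); (15,12,c); (15,14,c); (16,6,c); (16,12,c); (16,13,c); (17,7,c); (17,13,c); (17,14,c); (18,12,c); (18,13,c); (18,14,c); result: nodes: 0:vx, 1:vx, 2:vx, 3:vx, 5:vx, 6:vx, 7:vx, 10:tri, 11:tri, 12:vx, 13:vx, 14:vx, 15:tri, 16:tri, 17:tri, 18:tri edges: (10,2,c); (10,3,c); (10,5,c); (11,0,c); (11,1,c); (11,3,c); (15,2,c); (15,12,c); (15,14,c); (16,6,c); (16,12,c); (16,13,c); (17,7,c); (17,13,c); (17,14,c); (18,12,c); (18,13,c); (18,14,c)
step 2: rule r1; match: 0->10, 1->2, 2->3, 3->5; deleted nodes 10; deleted edges (10,2,c); (10,3,c); (10,5,c); added nodes 19, 20, 21, 22, 23, 24, 25; added edges (22,2,c); (22,19,c); (22,21,c); (23,3,c); (23,19,c); (23,20,c); (24,5,c); (24,20,c); (24,21,c); (25,19,c); (25,20,c); (25,21,c); result: nodes: 0:vx, 1:vx, 2:vx, 3:vx, 5:vx, 6:vx, 7:vx, 11:tri, 12:vx, 13:vx, 14:vx, 15:tri, 16:tri, 17:tri, 18:tri, 19:vx, 20:vx, 21:vx, 22:tri, 23:tri, 24:tri, 25:tri edges: (11,0,c); (11,1,c); (11,3,c); (15,2,c); (15,12,c); (15,14,c); (16,6,c); (16,12,c); (16,13,c); (17,7,c); (17,13,c); (17,14,c); (18,12,c); (18,13,c); (18,14,c); (22,2,c); (22,19,c); (22,21,c); (23,3,c); (23,19,c); (23,20,c); (24,5,c); (24,20,c); (24,21,c); (25,19,c); (25,20,c); (25,21,c)
final:
nodes: 0:vx, 1:vx, 2:vx, 3:vx, 5:vx, 6:vx, 7:vx, 11:tri, 12:vx, 13:vx, 14:vx, 15:tri, 16:tri, 17:tri, 18:tri, 19:vx, 20:vx, 21:vx, 22:tri, 23:tri, 24:tri, 25:tri
edges: (11,0,c); (11,1,c); (11,3,c); (15,2,c); (15,12,c); (15,14,c); (16,6,c); (16,12,c); (16,13,c); (17,7,c); (17,13,c); (17,14,c); (18,12,c); (18,13,c); (18,14,c); (22,2,c); (22,19,c); (22,21,c); (23,3,c); (23,19,c); (23,20,c); (24,5,c); (24,20,c); (24,21,c); (25,19,c); (25,20,c); (25,21,c)
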